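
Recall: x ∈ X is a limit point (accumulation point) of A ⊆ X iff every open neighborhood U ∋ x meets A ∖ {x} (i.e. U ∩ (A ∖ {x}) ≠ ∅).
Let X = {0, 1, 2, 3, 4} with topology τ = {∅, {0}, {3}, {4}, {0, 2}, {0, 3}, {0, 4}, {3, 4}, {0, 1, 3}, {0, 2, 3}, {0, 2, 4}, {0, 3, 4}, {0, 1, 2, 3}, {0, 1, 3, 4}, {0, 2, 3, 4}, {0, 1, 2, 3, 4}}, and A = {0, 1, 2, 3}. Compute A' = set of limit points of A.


A' = {1, 2}

For each x ∈ X, list the open sets U ∈ τ with x ∈ U, then check whether U ∩ (A ∖ {x}) ≠ ∅ for every such U.
  x = 0: open {0} ∋ x has {0} ∩ (A ∖ {0}) = ∅, so x is NOT a limit point.
  x = 1: opens ∋ x are {0, 1, 3}, {0, 1, 2, 3}, {0, 1, 3, 4}, {0, 1, 2, 3, 4}; each meets A ∖ {1}, so x IS a limit point.
  x = 2: opens ∋ x are {0, 2}, {0, 2, 3}, {0, 2, 4}, {0, 1, 2, 3}, {0, 2, 3, 4}, {0, 1, 2, 3, 4}; each meets A ∖ {2}, so x IS a limit point.
  x = 3: open {3} ∋ x has {3} ∩ (A ∖ {3}) = ∅, so x is NOT a limit point.
  x = 4: open {4} ∋ x has {4} ∩ (A ∖ {4}) = ∅, so x is NOT a limit point.
Collecting: A' = {1, 2}.


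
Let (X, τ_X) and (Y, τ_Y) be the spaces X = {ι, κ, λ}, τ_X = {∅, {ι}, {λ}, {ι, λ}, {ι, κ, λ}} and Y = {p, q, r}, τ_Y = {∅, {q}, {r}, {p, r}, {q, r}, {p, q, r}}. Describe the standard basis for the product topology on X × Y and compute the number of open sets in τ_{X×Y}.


Basis B = {∅ × ∅, {ι} × {q}, {ι} × {r}, {λ} × {q}, {λ} × {r}, {ι} × {p, r}, {ι} × {q, r}, {ι, λ} × {q}, {ι, λ} × {r}, {λ} × {p, r}, {λ} × {q, r}, {ι} × {p, q, r}, {ι, κ, λ} × {q}, {ι, κ, λ} × {r}, {λ} × {p, q, r}, {ι, λ} × {p, r}, {ι, λ} × {q, r}, {ι, λ} × {p, q, r}, {ι, κ, λ} × {p, r}, {ι, κ, λ} × {q, r}, {ι, κ, λ} × {p, q, r}}; |τ_{X×Y}| = 70.

Enumerate products U × V with U ∈ τ_X, V ∈ τ_Y (deduplicated):
  ∅ × ∅ = {} (∅)
  {ι} × {q} = {(ι,q)}
  {ι} × {r} = {(ι,r)}
  {λ} × {q} = {(λ,q)}
  {λ} × {r} = {(λ,r)}
  {ι} × {p, r} = {(ι,p), (ι,r)}
  {ι} × {q, r} = {(ι,q), (ι,r)}
  {ι, λ} × {q} = {(ι,q), (λ,q)}
  {ι, λ} × {r} = {(ι,r), (λ,r)}
  {λ} × {p, r} = {(λ,p), (λ,r)}
  {λ} × {q, r} = {(λ,q), (λ,r)}
  {ι} × {p, q, r} = {(ι,p), (ι,q), (ι,r)}
  {ι, κ, λ} × {q} = {(ι,q), (κ,q), (λ,q)}
  {ι, κ, λ} × {r} = {(ι,r), (κ,r), (λ,r)}
  {λ} × {p, q, r} = {(λ,p), (λ,q), (λ,r)}
  {ι, λ} × {p, r} = {(ι,p), (ι,r), (λ,p), (λ,r)}
  {ι, λ} × {q, r} = {(ι,q), (ι,r), (λ,q), (λ,r)}
  {ι, λ} × {p, q, r} = {(ι,p), (ι,q), (ι,r), (λ,p), (λ,q), (λ,r)}
  {ι, κ, λ} × {p, r} = {(ι,p), (ι,r), (κ,p), (κ,r), (λ,p), (λ,r)}
  {ι, κ, λ} × {q, r} = {(ι,q), (ι,r), (κ,q), (κ,r), (λ,q), (λ,r)}
  {ι, κ, λ} × {p, q, r} = {(ι,p), (ι,q), (ι,r), (κ,p), (κ,q), (κ,r), (λ,p), (λ,q), (λ,r)}
These 21 distinct sets form the basis B.
Close under arbitrary unions to get τ_{X×Y}; counting gives |τ_{X×Y}| = 70.


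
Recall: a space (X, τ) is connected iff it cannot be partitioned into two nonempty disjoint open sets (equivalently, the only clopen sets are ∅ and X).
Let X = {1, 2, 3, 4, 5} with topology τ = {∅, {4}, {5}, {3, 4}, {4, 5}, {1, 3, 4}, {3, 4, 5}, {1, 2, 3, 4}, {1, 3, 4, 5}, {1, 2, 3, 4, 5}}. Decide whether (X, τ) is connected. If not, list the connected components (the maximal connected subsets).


(X, τ) is disconnected; components = [{5}, {1, 2, 3, 4}].

Find clopen sets (U ∈ τ with X ∖ U ∈ τ):
  U = ∅, X ∖ U = {1, 2, 3, 4, 5} — both open, so U is clopen.
  U = {5}, X ∖ U = {1, 2, 3, 4} — both open, so U is clopen.
  U = {1, 2, 3, 4}, X ∖ U = {5} — both open, so U is clopen.
  U = {1, 2, 3, 4, 5}, X ∖ U = ∅ — both open, so U is clopen.
Nontrivial clopen(s) exist: e.g. {1, 2, 3, 4}. So (X, τ) is disconnected.
Compute connected components by grouping points that agree on all clopens:
  component: {5}
  component: {1, 2, 3, 4}


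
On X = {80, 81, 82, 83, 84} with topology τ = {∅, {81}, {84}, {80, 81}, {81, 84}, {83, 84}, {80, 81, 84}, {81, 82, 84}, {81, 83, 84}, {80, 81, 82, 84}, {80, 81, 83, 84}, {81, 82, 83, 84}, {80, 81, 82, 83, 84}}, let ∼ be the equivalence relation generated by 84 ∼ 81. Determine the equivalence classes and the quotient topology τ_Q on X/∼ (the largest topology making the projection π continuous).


X/∼ = {[80], [81=84], [82], [83]}; |τ_Q| = 9.

Equivalence classes: [80], [81=84], [82], [83].
Quotient map π: X → X/∼ sends 80 ↦ [80], 81 ↦ [81=84], 82 ↦ [82], 83 ↦ [83], 84 ↦ [81=84].
For each subset V ⊆ X/∼, compute π^{-1}(V) ⊆ X and check whether π^{-1}(V) ∈ τ. V is open in τ_Q iff π^{-1}(V) ∈ τ.
  V = {}: π^{-1}(V) = ∅ ∈ τ ✓.
  V = {[80]}: π^{-1}(V) = {80} ∉ τ ✗.
  V = {[81=84]}: π^{-1}(V) = {81, 84} ∈ τ ✓.
  V = {[80], [81=84]}: π^{-1}(V) = {80, 81, 84} ∈ τ ✓.
  V = {[82]}: π^{-1}(V) = {82} ∉ τ ✗.
  V = {[80], [82]}: π^{-1}(V) = {80, 82} ∉ τ ✗.
  V = {[81=84], [82]}: π^{-1}(V) = {81, 82, 84} ∈ τ ✓.
  V = {[80], [81=84], [82]}: π^{-1}(V) = {80, 81, 82, 84} ∈ τ ✓.
  V = {[83]}: π^{-1}(V) = {83} ∉ τ ✗.
  V = {[80], [83]}: π^{-1}(V) = {80, 83} ∉ τ ✗.
  V = {[81=84], [83]}: π^{-1}(V) = {81, 83, 84} ∈ τ ✓.
  V = {[80], [81=84], [83]}: π^{-1}(V) = {80, 81, 83, 84} ∈ τ ✓.
  V = {[82], [83]}: π^{-1}(V) = {82, 83} ∉ τ ✗.
  V = {[80], [82], [83]}: π^{-1}(V) = {80, 82, 83} ∉ τ ✗.
  V = {[81=84], [82], [83]}: π^{-1}(V) = {81, 82, 83, 84} ∈ τ ✓.
  V = {[80], [81=84], [82], [83]}: π^{-1}(V) = {80, 81, 82, 83, 84} ∈ τ ✓.
Open sets in the quotient: τ_Q = {{}, {[81=84]}, {[80], [81=84]}, {[81=84], [82]}, {[80], [81=84], [82]}, {[81=84], [83]}, {[80], [81=84], [83]}, {[81=84], [82], [83]}, {[80], [81=84], [82], [83]}} (9 elements).


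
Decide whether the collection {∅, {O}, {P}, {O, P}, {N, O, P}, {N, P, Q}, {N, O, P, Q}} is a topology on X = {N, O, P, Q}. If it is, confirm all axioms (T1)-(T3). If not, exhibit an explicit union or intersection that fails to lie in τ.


τ is NOT a topology on X.

Axiom (T1): ∅ ∈ τ? Yes; X ∈ τ? Yes.
Axiom (T2/T3): check pairwise unions and intersections of members of τ.
Counterexample for (T3): {N, O, P} ∩ {N, P, Q} = {N, P} ∉ τ. Therefore τ is NOT a topology.


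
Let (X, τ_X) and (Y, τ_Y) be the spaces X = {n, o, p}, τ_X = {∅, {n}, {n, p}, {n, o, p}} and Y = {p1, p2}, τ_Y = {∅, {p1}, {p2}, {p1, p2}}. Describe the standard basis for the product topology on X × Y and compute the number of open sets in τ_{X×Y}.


Basis B = {∅ × ∅, {n} × {p1}, {n} × {p2}, {n} × {p1, p2}, {n, p} × {p1}, {n, p} × {p2}, {n, o, p} × {p1}, {n, o, p} × {p2}, {n, p} × {p1, p2}, {n, o, p} × {p1, p2}}; |τ_{X×Y}| = 16.

Enumerate products U × V with U ∈ τ_X, V ∈ τ_Y (deduplicated):
  ∅ × ∅ = {} (∅)
  {n} × {p1} = {(n,p1)}
  {n} × {p2} = {(n,p2)}
  {n} × {p1, p2} = {(n,p1), (n,p2)}
  {n, p} × {p1} = {(n,p1), (p,p1)}
  {n, p} × {p2} = {(n,p2), (p,p2)}
  {n, o, p} × {p1} = {(n,p1), (o,p1), (p,p1)}
  {n, o, p} × {p2} = {(n,p2), (o,p2), (p,p2)}
  {n, p} × {p1, p2} = {(n,p1), (n,p2), (p,p1), (p,p2)}
  {n, o, p} × {p1, p2} = {(n,p1), (n,p2), (o,p1), (o,p2), (p,p1), (p,p2)}
These 10 distinct sets form the basis B.
Close under arbitrary unions to get τ_{X×Y}; counting gives |τ_{X×Y}| = 16.


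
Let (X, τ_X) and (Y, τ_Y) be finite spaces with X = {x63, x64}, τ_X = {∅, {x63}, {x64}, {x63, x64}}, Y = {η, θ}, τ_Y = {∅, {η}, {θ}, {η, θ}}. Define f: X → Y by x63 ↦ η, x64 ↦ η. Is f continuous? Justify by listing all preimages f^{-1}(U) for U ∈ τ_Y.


f IS continuous.

Compute f^{-1}(U) for each U ∈ τ_Y:
  U = ∅: f^{-1}(U) = ∅ ∈ τ_X ✓.
  U = {η}: f^{-1}(U) = {x63, x64} ∈ τ_X ✓.
  U = {θ}: f^{-1}(U) = ∅ ∈ τ_X ✓.
  U = {η, θ}: f^{-1}(U) = {x63, x64} ∈ τ_X ✓.
Every preimage lies in τ_X, so f IS continuous.


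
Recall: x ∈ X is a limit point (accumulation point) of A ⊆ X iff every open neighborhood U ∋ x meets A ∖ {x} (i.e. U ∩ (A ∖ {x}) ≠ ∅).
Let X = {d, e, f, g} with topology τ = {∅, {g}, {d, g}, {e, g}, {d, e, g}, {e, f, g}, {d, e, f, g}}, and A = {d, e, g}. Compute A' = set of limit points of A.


A' = {d, e, f}

For each x ∈ X, list the open sets U ∈ τ with x ∈ U, then check whether U ∩ (A ∖ {x}) ≠ ∅ for every such U.
  x = d: opens ∋ x are {d, g}, {d, e, g}, {d, e, f, g}; each meets A ∖ {d}, so x IS a limit point.
  x = e: opens ∋ x are {e, g}, {d, e, g}, {e, f, g}, {d, e, f, g}; each meets A ∖ {e}, so x IS a limit point.
  x = f: opens ∋ x are {e, f, g}, {d, e, f, g}; each meets A ∖ {f}, so x IS a limit point.
  x = g: open {g} ∋ x has {g} ∩ (A ∖ {g}) = ∅, so x is NOT a limit point.
Collecting: A' = {d, e, f}.


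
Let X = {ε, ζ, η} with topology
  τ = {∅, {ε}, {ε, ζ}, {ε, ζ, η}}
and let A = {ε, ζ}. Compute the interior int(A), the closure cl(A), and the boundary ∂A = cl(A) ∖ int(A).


int(A) = {ε, ζ}, cl(A) = {ε, ζ, η}, ∂A = {η}.

Closed sets in (X, τ) are complements of opens:
  closed(X, τ) = {∅, {η}, {ζ, η}, {ε, ζ, η}}.
int(A) = ⋃ {U ∈ τ : U ⊆ A}. Opens contained in A: ∅, {ε}, {ε, ζ}.
Taking the union of these: int(A) = {ε, ζ}.
cl(A) = ⋂ {C closed : A ⊆ C}. Closed sets containing A: {ε, ζ, η}.
Intersecting these: cl(A) = {ε, ζ, η}.
∂A = cl(A) ∖ int(A) = {ε, ζ, η} ∖ {ε, ζ} = {η}.


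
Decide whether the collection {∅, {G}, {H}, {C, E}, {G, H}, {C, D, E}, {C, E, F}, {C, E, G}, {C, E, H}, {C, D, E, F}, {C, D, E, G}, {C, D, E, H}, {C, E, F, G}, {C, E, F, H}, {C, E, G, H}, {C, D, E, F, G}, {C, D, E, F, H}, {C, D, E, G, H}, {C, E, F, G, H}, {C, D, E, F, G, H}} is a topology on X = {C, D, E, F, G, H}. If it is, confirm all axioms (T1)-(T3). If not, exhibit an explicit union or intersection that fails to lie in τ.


τ IS a topology on X.

Axiom (T1): ∅ ∈ τ? Yes; X ∈ τ? Yes.
Axiom (T2/T3): check pairwise unions and intersections of members of τ.
All pairwise intersections and unions checked — each lies in τ. Therefore τ satisfies (T1), (T2), (T3): it IS a topology on X.


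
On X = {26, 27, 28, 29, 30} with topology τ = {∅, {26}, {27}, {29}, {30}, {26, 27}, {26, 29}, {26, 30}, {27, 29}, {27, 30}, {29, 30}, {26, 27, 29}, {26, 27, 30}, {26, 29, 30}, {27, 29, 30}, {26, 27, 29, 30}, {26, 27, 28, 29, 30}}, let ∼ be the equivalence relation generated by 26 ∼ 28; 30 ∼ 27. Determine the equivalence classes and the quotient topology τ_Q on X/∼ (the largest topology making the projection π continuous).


X/∼ = {[26=28], [27=30], [29]}; |τ_Q| = 5.

Equivalence classes: [26=28], [27=30], [29].
Quotient map π: X → X/∼ sends 26 ↦ [26=28], 27 ↦ [27=30], 28 ↦ [26=28], 29 ↦ [29], 30 ↦ [27=30].
For each subset V ⊆ X/∼, compute π^{-1}(V) ⊆ X and check whether π^{-1}(V) ∈ τ. V is open in τ_Q iff π^{-1}(V) ∈ τ.
  V = {}: π^{-1}(V) = ∅ ∈ τ ✓.
  V = {[26=28]}: π^{-1}(V) = {26, 28} ∉ τ ✗.
  V = {[27=30]}: π^{-1}(V) = {27, 30} ∈ τ ✓.
  V = {[26=28], [27=30]}: π^{-1}(V) = {26, 27, 28, 30} ∉ τ ✗.
  V = {[29]}: π^{-1}(V) = {29} ∈ τ ✓.
  V = {[26=28], [29]}: π^{-1}(V) = {26, 28, 29} ∉ τ ✗.
  V = {[27=30], [29]}: π^{-1}(V) = {27, 29, 30} ∈ τ ✓.
  V = {[26=28], [27=30], [29]}: π^{-1}(V) = {26, 27, 28, 29, 30} ∈ τ ✓.
Open sets in the quotient: τ_Q = {{}, {[27=30]}, {[29]}, {[27=30], [29]}, {[26=28], [27=30], [29]}} (5 elements).


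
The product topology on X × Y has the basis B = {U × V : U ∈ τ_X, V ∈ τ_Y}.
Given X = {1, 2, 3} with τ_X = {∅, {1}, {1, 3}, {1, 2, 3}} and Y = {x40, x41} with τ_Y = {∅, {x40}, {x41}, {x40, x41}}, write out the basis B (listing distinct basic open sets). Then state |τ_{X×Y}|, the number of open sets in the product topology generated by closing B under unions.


Basis B = {∅ × ∅, {1} × {x40}, {1} × {x41}, {1} × {x40, x41}, {1, 3} × {x40}, {1, 3} × {x41}, {1, 2, 3} × {x40}, {1, 2, 3} × {x41}, {1, 3} × {x40, x41}, {1, 2, 3} × {x40, x41}}; |τ_{X×Y}| = 16.

Enumerate products U × V with U ∈ τ_X, V ∈ τ_Y (deduplicated):
  ∅ × ∅ = {} (∅)
  {1} × {x40} = {(1,x40)}
  {1} × {x41} = {(1,x41)}
  {1} × {x40, x41} = {(1,x40), (1,x41)}
  {1, 3} × {x40} = {(1,x40), (3,x40)}
  {1, 3} × {x41} = {(1,x41), (3,x41)}
  {1, 2, 3} × {x40} = {(1,x40), (2,x40), (3,x40)}
  {1, 2, 3} × {x41} = {(1,x41), (2,x41), (3,x41)}
  {1, 3} × {x40, x41} = {(1,x40), (1,x41), (3,x40), (3,x41)}
  {1, 2, 3} × {x40, x41} = {(1,x40), (1,x41), (2,x40), (2,x41), (3,x40), (3,x41)}
These 10 distinct sets form the basis B.
Close under arbitrary unions to get τ_{X×Y}; counting gives |τ_{X×Y}| = 16.


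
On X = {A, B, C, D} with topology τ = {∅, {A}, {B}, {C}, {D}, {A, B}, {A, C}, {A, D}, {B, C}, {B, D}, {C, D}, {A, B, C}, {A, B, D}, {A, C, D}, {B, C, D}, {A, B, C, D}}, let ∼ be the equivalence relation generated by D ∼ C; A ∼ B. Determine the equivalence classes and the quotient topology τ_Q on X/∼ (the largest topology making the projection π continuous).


X/∼ = {[A=B], [C=D]}; |τ_Q| = 4.

Equivalence classes: [A=B], [C=D].
Quotient map π: X → X/∼ sends A ↦ [A=B], B ↦ [A=B], C ↦ [C=D], D ↦ [C=D].
For each subset V ⊆ X/∼, compute π^{-1}(V) ⊆ X and check whether π^{-1}(V) ∈ τ. V is open in τ_Q iff π^{-1}(V) ∈ τ.
  V = {}: π^{-1}(V) = ∅ ∈ τ ✓.
  V = {[A=B]}: π^{-1}(V) = {A, B} ∈ τ ✓.
  V = {[C=D]}: π^{-1}(V) = {C, D} ∈ τ ✓.
  V = {[A=B], [C=D]}: π^{-1}(V) = {A, B, C, D} ∈ τ ✓.
Open sets in the quotient: τ_Q = {{}, {[A=B]}, {[C=D]}, {[A=B], [C=D]}} (4 elements).


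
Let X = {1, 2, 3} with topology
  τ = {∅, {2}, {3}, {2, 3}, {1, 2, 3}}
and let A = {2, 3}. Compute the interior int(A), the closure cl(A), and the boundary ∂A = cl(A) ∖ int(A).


int(A) = {2, 3}, cl(A) = {1, 2, 3}, ∂A = {1}.

Closed sets in (X, τ) are complements of opens:
  closed(X, τ) = {∅, {1}, {1, 2}, {1, 3}, {1, 2, 3}}.
int(A) = ⋃ {U ∈ τ : U ⊆ A}. Opens contained in A: ∅, {2}, {3}, {2, 3}.
Taking the union of these: int(A) = {2, 3}.
cl(A) = ⋂ {C closed : A ⊆ C}. Closed sets containing A: {1, 2, 3}.
Intersecting these: cl(A) = {1, 2, 3}.
∂A = cl(A) ∖ int(A) = {1, 2, 3} ∖ {2, 3} = {1}.


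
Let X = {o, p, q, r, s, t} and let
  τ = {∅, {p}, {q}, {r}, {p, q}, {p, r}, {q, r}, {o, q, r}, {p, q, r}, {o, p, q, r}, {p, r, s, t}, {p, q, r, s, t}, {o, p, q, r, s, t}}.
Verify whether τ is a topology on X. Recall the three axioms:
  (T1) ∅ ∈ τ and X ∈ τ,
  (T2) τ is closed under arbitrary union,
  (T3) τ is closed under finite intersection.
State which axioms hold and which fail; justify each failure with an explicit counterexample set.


τ IS a topology on X.

Axiom (T1): ∅ ∈ τ? Yes; X ∈ τ? Yes.
Axiom (T2/T3): check pairwise unions and intersections of members of τ.
All pairwise intersections and unions checked — each lies in τ. Therefore τ satisfies (T1), (T2), (T3): it IS a topology on X.


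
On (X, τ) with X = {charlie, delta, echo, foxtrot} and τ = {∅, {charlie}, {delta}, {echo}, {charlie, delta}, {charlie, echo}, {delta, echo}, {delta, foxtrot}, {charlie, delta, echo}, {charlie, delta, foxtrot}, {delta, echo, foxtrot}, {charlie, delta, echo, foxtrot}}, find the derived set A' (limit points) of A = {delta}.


A' = {foxtrot}

For each x ∈ X, list the open sets U ∈ τ with x ∈ U, then check whether U ∩ (A ∖ {x}) ≠ ∅ for every such U.
  x = charlie: open {charlie} ∋ x has {charlie} ∩ (A ∖ {charlie}) = ∅, so x is NOT a limit point.
  x = delta: open {delta} ∋ x has {delta} ∩ (A ∖ {delta}) = ∅, so x is NOT a limit point.
  x = echo: open {echo} ∋ x has {echo} ∩ (A ∖ {echo}) = ∅, so x is NOT a limit point.
  x = foxtrot: opens ∋ x are {delta, foxtrot}, {charlie, delta, foxtrot}, {delta, echo, foxtrot}, {charlie, delta, echo, foxtrot}; each meets A ∖ {foxtrot}, so x IS a limit point.
Collecting: A' = {foxtrot}.


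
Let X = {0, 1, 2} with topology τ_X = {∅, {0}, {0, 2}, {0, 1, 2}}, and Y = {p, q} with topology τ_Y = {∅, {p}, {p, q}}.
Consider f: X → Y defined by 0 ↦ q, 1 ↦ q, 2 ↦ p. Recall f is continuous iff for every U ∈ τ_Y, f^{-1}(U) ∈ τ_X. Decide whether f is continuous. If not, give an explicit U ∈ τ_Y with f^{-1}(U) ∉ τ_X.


f is NOT continuous.

Compute f^{-1}(U) for each U ∈ τ_Y:
  U = ∅: f^{-1}(U) = ∅ ∈ τ_X ✓.
  U = {p}: f^{-1}(U) = {2} ∉ τ_X ✗.
  U = {p, q}: f^{-1}(U) = {0, 1, 2} ∈ τ_X ✓.
Found U = {p} with f^{-1}(U) = {2} not in τ_X. Therefore f is NOT continuous.


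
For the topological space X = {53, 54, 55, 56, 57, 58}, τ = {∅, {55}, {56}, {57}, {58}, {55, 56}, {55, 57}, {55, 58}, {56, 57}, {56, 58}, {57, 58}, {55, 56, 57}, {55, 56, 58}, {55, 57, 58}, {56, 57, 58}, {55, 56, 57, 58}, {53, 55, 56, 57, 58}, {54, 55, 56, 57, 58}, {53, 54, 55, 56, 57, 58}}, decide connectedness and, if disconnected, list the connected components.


(X, τ) is connected.

Find clopen sets (U ∈ τ with X ∖ U ∈ τ):
  U = ∅, X ∖ U = {53, 54, 55, 56, 57, 58} — both open, so U is clopen.
  U = {53, 54, 55, 56, 57, 58}, X ∖ U = ∅ — both open, so U is clopen.
Only trivial clopens (∅ and X) exist, so (X, τ) is connected.
Compute connected components by grouping points that agree on all clopens:
  component: {53, 54, 55, 56, 57, 58}


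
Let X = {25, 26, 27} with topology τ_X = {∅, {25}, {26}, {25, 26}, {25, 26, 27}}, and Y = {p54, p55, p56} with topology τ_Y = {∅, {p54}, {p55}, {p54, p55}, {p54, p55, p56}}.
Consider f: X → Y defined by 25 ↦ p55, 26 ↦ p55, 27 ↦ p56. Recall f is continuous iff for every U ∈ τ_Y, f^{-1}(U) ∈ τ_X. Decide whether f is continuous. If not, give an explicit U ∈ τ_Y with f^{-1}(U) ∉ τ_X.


f IS continuous.

Compute f^{-1}(U) for each U ∈ τ_Y:
  U = ∅: f^{-1}(U) = ∅ ∈ τ_X ✓.
  U = {p54}: f^{-1}(U) = ∅ ∈ τ_X ✓.
  U = {p55}: f^{-1}(U) = {25, 26} ∈ τ_X ✓.
  U = {p54, p55}: f^{-1}(U) = {25, 26} ∈ τ_X ✓.
  U = {p54, p55, p56}: f^{-1}(U) = {25, 26, 27} ∈ τ_X ✓.
Every preimage lies in τ_X, so f IS continuous.


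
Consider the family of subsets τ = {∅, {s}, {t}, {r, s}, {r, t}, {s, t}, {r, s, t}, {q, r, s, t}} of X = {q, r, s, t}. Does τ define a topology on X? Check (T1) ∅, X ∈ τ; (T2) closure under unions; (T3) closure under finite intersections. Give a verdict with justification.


τ is NOT a topology on X.

Axiom (T1): ∅ ∈ τ? Yes; X ∈ τ? Yes.
Axiom (T2/T3): check pairwise unions and intersections of members of τ.
Counterexample for (T3): {r, s} ∩ {r, t} = {r} ∉ τ. Therefore τ is NOT a topology.


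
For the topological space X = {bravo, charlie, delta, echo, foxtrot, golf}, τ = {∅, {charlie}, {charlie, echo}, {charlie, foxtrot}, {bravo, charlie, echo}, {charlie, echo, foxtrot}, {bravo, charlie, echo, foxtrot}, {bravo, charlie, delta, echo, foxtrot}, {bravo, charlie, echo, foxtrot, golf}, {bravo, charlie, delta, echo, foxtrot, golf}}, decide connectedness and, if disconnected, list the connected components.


(X, τ) is connected.

Find clopen sets (U ∈ τ with X ∖ U ∈ τ):
  U = ∅, X ∖ U = {bravo, charlie, delta, echo, foxtrot, golf} — both open, so U is clopen.
  U = {bravo, charlie, delta, echo, foxtrot, golf}, X ∖ U = ∅ — both open, so U is clopen.
Only trivial clopens (∅ and X) exist, so (X, τ) is connected.
Compute connected components by grouping points that agree on all clopens:
  component: {bravo, charlie, delta, echo, foxtrot, golf}


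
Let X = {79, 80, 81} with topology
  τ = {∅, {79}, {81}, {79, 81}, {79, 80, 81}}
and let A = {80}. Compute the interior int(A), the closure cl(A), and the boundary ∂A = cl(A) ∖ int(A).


int(A) = ∅, cl(A) = {80}, ∂A = {80}.

Closed sets in (X, τ) are complements of opens:
  closed(X, τ) = {∅, {80}, {79, 80}, {80, 81}, {79, 80, 81}}.
int(A) = ⋃ {U ∈ τ : U ⊆ A}. Opens contained in A: ∅.
Taking the union of these: int(A) = ∅.
cl(A) = ⋂ {C closed : A ⊆ C}. Closed sets containing A: {80}, {79, 80}, {80, 81}, {79, 80, 81}.
Intersecting these: cl(A) = {80}.
∂A = cl(A) ∖ int(A) = {80} ∖ ∅ = {80}.


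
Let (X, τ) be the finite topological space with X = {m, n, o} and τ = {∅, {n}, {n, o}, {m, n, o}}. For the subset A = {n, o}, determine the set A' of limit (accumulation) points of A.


A' = {m, o}

For each x ∈ X, list the open sets U ∈ τ with x ∈ U, then check whether U ∩ (A ∖ {x}) ≠ ∅ for every such U.
  x = m: opens ∋ x are {m, n, o}; each meets A ∖ {m}, so x IS a limit point.
  x = n: open {n} ∋ x has {n} ∩ (A ∖ {n}) = ∅, so x is NOT a limit point.
  x = o: opens ∋ x are {n, o}, {m, n, o}; each meets A ∖ {o}, so x IS a limit point.
Collecting: A' = {m, o}.


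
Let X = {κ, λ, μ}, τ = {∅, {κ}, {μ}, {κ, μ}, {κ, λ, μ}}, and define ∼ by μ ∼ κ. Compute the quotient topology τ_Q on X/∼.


X/∼ = {[κ=μ], [λ]}; |τ_Q| = 3.

Equivalence classes: [κ=μ], [λ].
Quotient map π: X → X/∼ sends κ ↦ [κ=μ], λ ↦ [λ], μ ↦ [κ=μ].
For each subset V ⊆ X/∼, compute π^{-1}(V) ⊆ X and check whether π^{-1}(V) ∈ τ. V is open in τ_Q iff π^{-1}(V) ∈ τ.
  V = {}: π^{-1}(V) = ∅ ∈ τ ✓.
  V = {[κ=μ]}: π^{-1}(V) = {κ, μ} ∈ τ ✓.
  V = {[λ]}: π^{-1}(V) = {λ} ∉ τ ✗.
  V = {[κ=μ], [λ]}: π^{-1}(V) = {κ, λ, μ} ∈ τ ✓.
Open sets in the quotient: τ_Q = {{}, {[κ=μ]}, {[κ=μ], [λ]}} (3 elements).


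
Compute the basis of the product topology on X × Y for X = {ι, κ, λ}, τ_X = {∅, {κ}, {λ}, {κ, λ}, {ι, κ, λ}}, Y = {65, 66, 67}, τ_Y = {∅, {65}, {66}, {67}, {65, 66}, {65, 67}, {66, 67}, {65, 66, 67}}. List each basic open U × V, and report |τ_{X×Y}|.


Basis B = {∅ × ∅, {κ} × {65}, {κ} × {66}, {κ} × {67}, {λ} × {65}, {λ} × {66}, {λ} × {67}, {κ} × {65, 66}, {κ} × {65, 67}, {κ, λ} × {65}, {κ} × {66, 67}, {κ, λ} × {66}, {κ, λ} × {67}, {λ} × {65, 66}, {λ} × {65, 67}, {λ} × {66, 67}, {ι, κ, λ} × {65}, {ι, κ, λ} × {66}, {ι, κ, λ} × {67}, {κ} × {65, 66, 67}, {λ} × {65, 66, 67}, {κ, λ} × {65, 66}, {κ, λ} × {65, 67}, {κ, λ} × {66, 67}, {ι, κ, λ} × {65, 66}, {ι, κ, λ} × {65, 67}, {ι, κ, λ} × {66, 67}, {κ, λ} × {65, 66, 67}, {ι, κ, λ} × {65, 66, 67}}; |τ_{X×Y}| = 125.

Enumerate products U × V with U ∈ τ_X, V ∈ τ_Y (deduplicated):
  ∅ × ∅ = {} (∅)
  {κ} × {65} = {(κ,65)}
  {κ} × {66} = {(κ,66)}
  {κ} × {67} = {(κ,67)}
  {λ} × {65} = {(λ,65)}
  {λ} × {66} = {(λ,66)}
  {λ} × {67} = {(λ,67)}
  {κ} × {65, 66} = {(κ,65), (κ,66)}
  {κ} × {65, 67} = {(κ,65), (κ,67)}
  {κ, λ} × {65} = {(κ,65), (λ,65)}
  {κ} × {66, 67} = {(κ,66), (κ,67)}
  {κ, λ} × {66} = {(κ,66), (λ,66)}
  {κ, λ} × {67} = {(κ,67), (λ,67)}
  {λ} × {65, 66} = {(λ,65), (λ,66)}
  {λ} × {65, 67} = {(λ,65), (λ,67)}
  {λ} × {66, 67} = {(λ,66), (λ,67)}
  {ι, κ, λ} × {65} = {(ι,65), (κ,65), (λ,65)}
  {ι, κ, λ} × {66} = {(ι,66), (κ,66), (λ,66)}
  {ι, κ, λ} × {67} = {(ι,67), (κ,67), (λ,67)}
  {κ} × {65, 66, 67} = {(κ,65), (κ,66), (κ,67)}
  {λ} × {65, 66, 67} = {(λ,65), (λ,66), (λ,67)}
  {κ, λ} × {65, 66} = {(κ,65), (κ,66), (λ,65), (λ,66)}
  {κ, λ} × {65, 67} = {(κ,65), (κ,67), (λ,65), (λ,67)}
  {κ, λ} × {66, 67} = {(κ,66), (κ,67), (λ,66), (λ,67)}
  {ι, κ, λ} × {65, 66} = {(ι,65), (ι,66), (κ,65), (κ,66), (λ,65), (λ,66)}
  {ι, κ, λ} × {65, 67} = {(ι,65), (ι,67), (κ,65), (κ,67), (λ,65), (λ,67)}
  {ι, κ, λ} × {66, 67} = {(ι,66), (ι,67), (κ,66), (κ,67), (λ,66), (λ,67)}
  {κ, λ} × {65, 66, 67} = {(κ,65), (κ,66), (κ,67), (λ,65), (λ,66), (λ,67)}
  {ι, κ, λ} × {65, 66, 67} = {(ι,65), (ι,66), (ι,67), (κ,65), (κ,66), (κ,67), (λ,65), (λ,66), (λ,67)}
These 29 distinct sets form the basis B.
Close under arbitrary unions to get τ_{X×Y}; counting gives |τ_{X×Y}| = 125.


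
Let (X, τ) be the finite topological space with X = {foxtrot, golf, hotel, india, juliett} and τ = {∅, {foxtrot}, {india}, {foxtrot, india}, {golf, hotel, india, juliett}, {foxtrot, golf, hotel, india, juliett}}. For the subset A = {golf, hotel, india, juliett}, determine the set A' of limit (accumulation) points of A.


A' = {golf, hotel, juliett}

For each x ∈ X, list the open sets U ∈ τ with x ∈ U, then check whether U ∩ (A ∖ {x}) ≠ ∅ for every such U.
  x = foxtrot: open {foxtrot} ∋ x has {foxtrot} ∩ (A ∖ {foxtrot}) = ∅, so x is NOT a limit point.
  x = golf: opens ∋ x are {golf, hotel, india, juliett}, {foxtrot, golf, hotel, india, juliett}; each meets A ∖ {golf}, so x IS a limit point.
  x = hotel: opens ∋ x are {golf, hotel, india, juliett}, {foxtrot, golf, hotel, india, juliett}; each meets A ∖ {hotel}, so x IS a limit point.
  x = india: open {india} ∋ x has {india} ∩ (A ∖ {india}) = ∅, so x is NOT a limit point.
  x = juliett: opens ∋ x are {golf, hotel, india, juliett}, {foxtrot, golf, hotel, india, juliett}; each meets A ∖ {juliett}, so x IS a limit point.
Collecting: A' = {golf, hotel, juliett}.


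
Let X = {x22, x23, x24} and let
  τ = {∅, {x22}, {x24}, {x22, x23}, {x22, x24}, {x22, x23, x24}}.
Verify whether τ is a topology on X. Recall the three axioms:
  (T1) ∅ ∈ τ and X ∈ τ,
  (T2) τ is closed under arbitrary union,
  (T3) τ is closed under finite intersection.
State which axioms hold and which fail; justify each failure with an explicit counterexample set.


τ IS a topology on X.

Axiom (T1): ∅ ∈ τ? Yes; X ∈ τ? Yes.
Axiom (T2/T3): check pairwise unions and intersections of members of τ.
All pairwise intersections and unions checked — each lies in τ. Therefore τ satisfies (T1), (T2), (T3): it IS a topology on X.


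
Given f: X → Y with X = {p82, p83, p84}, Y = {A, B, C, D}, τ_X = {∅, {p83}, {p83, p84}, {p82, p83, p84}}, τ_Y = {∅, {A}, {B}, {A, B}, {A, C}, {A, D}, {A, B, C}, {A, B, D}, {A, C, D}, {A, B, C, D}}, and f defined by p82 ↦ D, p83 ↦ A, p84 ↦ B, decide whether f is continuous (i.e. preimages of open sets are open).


f is NOT continuous.

Compute f^{-1}(U) for each U ∈ τ_Y:
  U = ∅: f^{-1}(U) = ∅ ∈ τ_X ✓.
  U = {A}: f^{-1}(U) = {p83} ∈ τ_X ✓.
  U = {B}: f^{-1}(U) = {p84} ∉ τ_X ✗.
  U = {A, B}: f^{-1}(U) = {p83, p84} ∈ τ_X ✓.
  U = {A, C}: f^{-1}(U) = {p83} ∈ τ_X ✓.
  U = {A, D}: f^{-1}(U) = {p82, p83} ∉ τ_X ✗.
  U = {A, B, C}: f^{-1}(U) = {p83, p84} ∈ τ_X ✓.
  U = {A, B, D}: f^{-1}(U) = {p82, p83, p84} ∈ τ_X ✓.
  U = {A, C, D}: f^{-1}(U) = {p82, p83} ∉ τ_X ✗.
  U = {A, B, C, D}: f^{-1}(U) = {p82, p83, p84} ∈ τ_X ✓.
Found U = {B} with f^{-1}(U) = {p84} not in τ_X. Therefore f is NOT continuous.


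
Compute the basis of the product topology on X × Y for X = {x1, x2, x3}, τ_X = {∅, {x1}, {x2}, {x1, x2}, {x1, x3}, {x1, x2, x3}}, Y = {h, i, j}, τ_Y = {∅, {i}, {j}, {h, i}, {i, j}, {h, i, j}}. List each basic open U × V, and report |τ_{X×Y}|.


Basis B = {∅ × ∅, {x1} × {i}, {x1} × {j}, {x2} × {i}, {x2} × {j}, {x1} × {h, i}, {x1} × {i, j}, {x1, x2} × {i}, {x1, x3} × {i}, {x1, x2} × {j}, {x1, x3} × {j}, {x2} × {h, i}, {x2} × {i, j}, {x1} × {h, i, j}, {x1, x2, x3} × {i}, {x1, x2, x3} × {j}, {x2} × {h, i, j}, {x1, x2} × {h, i}, {x1, x3} × {h, i}, {x1, x2} × {i, j}, {x1, x3} × {i, j}, {x1, x2} × {h, i, j}, {x1, x3} × {h, i, j}, {x1, x2, x3} × {h, i}, {x1, x2, x3} × {i, j}, {x1, x2, x3} × {h, i, j}}; |τ_{X×Y}| = 108.

Enumerate products U × V with U ∈ τ_X, V ∈ τ_Y (deduplicated):
  ∅ × ∅ = {} (∅)
  {x1} × {i} = {(x1,i)}
  {x1} × {j} = {(x1,j)}
  {x2} × {i} = {(x2,i)}
  {x2} × {j} = {(x2,j)}
  {x1} × {h, i} = {(x1,h), (x1,i)}
  {x1} × {i, j} = {(x1,i), (x1,j)}
  {x1, x2} × {i} = {(x1,i), (x2,i)}
  {x1, x3} × {i} = {(x1,i), (x3,i)}
  {x1, x2} × {j} = {(x1,j), (x2,j)}
  {x1, x3} × {j} = {(x1,j), (x3,j)}
  {x2} × {h, i} = {(x2,h), (x2,i)}
  {x2} × {i, j} = {(x2,i), (x2,j)}
  {x1} × {h, i, j} = {(x1,h), (x1,i), (x1,j)}
  {x1, x2, x3} × {i} = {(x1,i), (x2,i), (x3,i)}
  {x1, x2, x3} × {j} = {(x1,j), (x2,j), (x3,j)}
  {x2} × {h, i, j} = {(x2,h), (x2,i), (x2,j)}
  {x1, x2} × {h, i} = {(x1,h), (x1,i), (x2,h), (x2,i)}
  {x1, x3} × {h, i} = {(x1,h), (x1,i), (x3,h), (x3,i)}
  {x1, x2} × {i, j} = {(x1,i), (x1,j), (x2,i), (x2,j)}
  {x1, x3} × {i, j} = {(x1,i), (x1,j), (x3,i), (x3,j)}
  {x1, x2} × {h, i, j} = {(x1,h), (x1,i), (x1,j), (x2,h), (x2,i), (x2,j)}
  {x1, x3} × {h, i, j} = {(x1,h), (x1,i), (x1,j), (x3,h), (x3,i), (x3,j)}
  {x1, x2, x3} × {h, i} = {(x1,h), (x1,i), (x2,h), (x2,i), (x3,h), (x3,i)}
  {x1, x2, x3} × {i, j} = {(x1,i), (x1,j), (x2,i), (x2,j), (x3,i), (x3,j)}
  {x1, x2, x3} × {h, i, j} = {(x1,h), (x1,i), (x1,j), (x2,h), (x2,i), (x2,j), (x3,h), (x3,i), (x3,j)}
These 26 distinct sets form the basis B.
Close under arbitrary unions to get τ_{X×Y}; counting gives |τ_{X×Y}| = 108.


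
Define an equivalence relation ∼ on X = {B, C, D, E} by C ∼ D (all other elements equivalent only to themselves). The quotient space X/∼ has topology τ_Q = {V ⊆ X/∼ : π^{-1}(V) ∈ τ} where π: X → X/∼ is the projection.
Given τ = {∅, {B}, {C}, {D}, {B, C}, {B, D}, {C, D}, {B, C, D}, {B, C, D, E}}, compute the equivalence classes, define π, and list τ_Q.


X/∼ = {[B], [C=D], [E]}; |τ_Q| = 5.

Equivalence classes: [B], [C=D], [E].
Quotient map π: X → X/∼ sends B ↦ [B], C ↦ [C=D], D ↦ [C=D], E ↦ [E].
For each subset V ⊆ X/∼, compute π^{-1}(V) ⊆ X and check whether π^{-1}(V) ∈ τ. V is open in τ_Q iff π^{-1}(V) ∈ τ.
  V = {}: π^{-1}(V) = ∅ ∈ τ ✓.
  V = {[B]}: π^{-1}(V) = {B} ∈ τ ✓.
  V = {[C=D]}: π^{-1}(V) = {C, D} ∈ τ ✓.
  V = {[B], [C=D]}: π^{-1}(V) = {B, C, D} ∈ τ ✓.
  V = {[E]}: π^{-1}(V) = {E} ∉ τ ✗.
  V = {[B], [E]}: π^{-1}(V) = {B, E} ∉ τ ✗.
  V = {[C=D], [E]}: π^{-1}(V) = {C, D, E} ∉ τ ✗.
  V = {[B], [C=D], [E]}: π^{-1}(V) = {B, C, D, E} ∈ τ ✓.
Open sets in the quotient: τ_Q = {{}, {[B]}, {[C=D]}, {[B], [C=D]}, {[B], [C=D], [E]}} (5 elements).


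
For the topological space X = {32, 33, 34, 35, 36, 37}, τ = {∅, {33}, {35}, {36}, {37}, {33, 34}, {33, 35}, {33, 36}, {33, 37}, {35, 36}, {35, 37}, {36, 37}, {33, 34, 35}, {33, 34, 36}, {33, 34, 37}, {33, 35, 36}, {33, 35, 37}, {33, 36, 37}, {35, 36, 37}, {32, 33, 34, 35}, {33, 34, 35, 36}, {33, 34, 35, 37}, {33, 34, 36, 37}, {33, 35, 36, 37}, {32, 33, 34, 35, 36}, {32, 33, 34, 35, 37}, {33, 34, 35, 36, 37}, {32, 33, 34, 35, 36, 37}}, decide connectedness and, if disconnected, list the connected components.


(X, τ) is disconnected; components = [{36}, {37}, {32, 33, 34, 35}].

Find clopen sets (U ∈ τ with X ∖ U ∈ τ):
  U = ∅, X ∖ U = {32, 33, 34, 35, 36, 37} — both open, so U is clopen.
  U = {36}, X ∖ U = {32, 33, 34, 35, 37} — both open, so U is clopen.
  U = {37}, X ∖ U = {32, 33, 34, 35, 36} — both open, so U is clopen.
  U = {36, 37}, X ∖ U = {32, 33, 34, 35} — both open, so U is clopen.
  U = {32, 33, 34, 35}, X ∖ U = {36, 37} — both open, so U is clopen.
  U = {32, 33, 34, 35, 36}, X ∖ U = {37} — both open, so U is clopen.
  U = {32, 33, 34, 35, 37}, X ∖ U = {36} — both open, so U is clopen.
  U = {32, 33, 34, 35, 36, 37}, X ∖ U = ∅ — both open, so U is clopen.
Nontrivial clopen(s) exist: e.g. {36}. So (X, τ) is disconnected.
Compute connected components by grouping points that agree on all clopens:
  component: {36}
  component: {37}
  component: {32, 33, 34, 35}


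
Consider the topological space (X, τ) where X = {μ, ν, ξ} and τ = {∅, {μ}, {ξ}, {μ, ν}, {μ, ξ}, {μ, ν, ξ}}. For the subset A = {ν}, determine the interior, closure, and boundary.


int(A) = ∅, cl(A) = {ν}, ∂A = {ν}.

Closed sets in (X, τ) are complements of opens:
  closed(X, τ) = {∅, {ν}, {ξ}, {μ, ν}, {ν, ξ}, {μ, ν, ξ}}.
int(A) = ⋃ {U ∈ τ : U ⊆ A}. Opens contained in A: ∅.
Taking the union of these: int(A) = ∅.
cl(A) = ⋂ {C closed : A ⊆ C}. Closed sets containing A: {ν}, {μ, ν}, {ν, ξ}, {μ, ν, ξ}.
Intersecting these: cl(A) = {ν}.
∂A = cl(A) ∖ int(A) = {ν} ∖ ∅ = {ν}.


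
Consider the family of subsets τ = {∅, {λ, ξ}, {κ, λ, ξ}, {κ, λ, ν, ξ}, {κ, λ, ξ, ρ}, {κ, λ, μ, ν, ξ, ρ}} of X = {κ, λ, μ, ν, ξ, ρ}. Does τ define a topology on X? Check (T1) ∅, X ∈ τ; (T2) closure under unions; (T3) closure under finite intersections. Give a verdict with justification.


τ is NOT a topology on X.

Axiom (T1): ∅ ∈ τ? Yes; X ∈ τ? Yes.
Axiom (T2/T3): check pairwise unions and intersections of members of τ.
Counterexample for (T2): {κ, λ, ν, ξ} ∪ {κ, λ, ξ, ρ} = {κ, λ, ν, ξ, ρ} ∉ τ. Therefore τ is NOT a topology.


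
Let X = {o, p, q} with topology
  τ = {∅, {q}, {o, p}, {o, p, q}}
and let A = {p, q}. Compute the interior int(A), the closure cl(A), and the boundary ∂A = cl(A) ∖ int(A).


int(A) = {q}, cl(A) = {o, p, q}, ∂A = {o, p}.

Closed sets in (X, τ) are complements of opens:
  closed(X, τ) = {∅, {q}, {o, p}, {o, p, q}}.
int(A) = ⋃ {U ∈ τ : U ⊆ A}. Opens contained in A: ∅, {q}.
Taking the union of these: int(A) = {q}.
cl(A) = ⋂ {C closed : A ⊆ C}. Closed sets containing A: {o, p, q}.
Intersecting these: cl(A) = {o, p, q}.
∂A = cl(A) ∖ int(A) = {o, p, q} ∖ {q} = {o, p}.


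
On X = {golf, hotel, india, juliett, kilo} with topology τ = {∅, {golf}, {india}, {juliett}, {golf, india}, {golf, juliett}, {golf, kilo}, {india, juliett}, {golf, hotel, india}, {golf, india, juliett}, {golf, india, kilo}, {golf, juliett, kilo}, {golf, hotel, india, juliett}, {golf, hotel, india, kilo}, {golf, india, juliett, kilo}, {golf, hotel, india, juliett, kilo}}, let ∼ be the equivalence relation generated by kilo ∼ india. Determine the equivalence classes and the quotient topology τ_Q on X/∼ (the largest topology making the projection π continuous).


X/∼ = {[golf], [hotel], [india=kilo], [juliett]}; |τ_Q| = 8.

Equivalence classes: [golf], [hotel], [india=kilo], [juliett].
Quotient map π: X → X/∼ sends golf ↦ [golf], hotel ↦ [hotel], india ↦ [india=kilo], juliett ↦ [juliett], kilo ↦ [india=kilo].
For each subset V ⊆ X/∼, compute π^{-1}(V) ⊆ X and check whether π^{-1}(V) ∈ τ. V is open in τ_Q iff π^{-1}(V) ∈ τ.
  V = {}: π^{-1}(V) = ∅ ∈ τ ✓.
  V = {[golf]}: π^{-1}(V) = {golf} ∈ τ ✓.
  V = {[hotel]}: π^{-1}(V) = {hotel} ∉ τ ✗.
  V = {[golf], [hotel]}: π^{-1}(V) = {golf, hotel} ∉ τ ✗.
  V = {[india=kilo]}: π^{-1}(V) = {india, kilo} ∉ τ ✗.
  V = {[golf], [india=kilo]}: π^{-1}(V) = {golf, india, kilo} ∈ τ ✓.
  V = {[hotel], [india=kilo]}: π^{-1}(V) = {hotel, india, kilo} ∉ τ ✗.
  V = {[golf], [hotel], [india=kilo]}: π^{-1}(V) = {golf, hotel, india, kilo} ∈ τ ✓.
  V = {[juliett]}: π^{-1}(V) = {juliett} ∈ τ ✓.
  V = {[golf], [juliett]}: π^{-1}(V) = {golf, juliett} ∈ τ ✓.
  V = {[hotel], [juliett]}: π^{-1}(V) = {hotel, juliett} ∉ τ ✗.
  V = {[golf], [hotel], [juliett]}: π^{-1}(V) = {golf, hotel, juliett} ∉ τ ✗.
  V = {[india=kilo], [juliett]}: π^{-1}(V) = {india, juliett, kilo} ∉ τ ✗.
  V = {[golf], [india=kilo], [juliett]}: π^{-1}(V) = {golf, india, juliett, kilo} ∈ τ ✓.
  V = {[hotel], [india=kilo], [juliett]}: π^{-1}(V) = {hotel, india, juliett, kilo} ∉ τ ✗.
  V = {[golf], [hotel], [india=kilo], [juliett]}: π^{-1}(V) = {golf, hotel, india, juliett, kilo} ∈ τ ✓.
Open sets in the quotient: τ_Q = {{}, {[golf]}, {[golf], [india=kilo]}, {[golf], [hotel], [india=kilo]}, {[juliett]}, {[golf], [juliett]}, {[golf], [india=kilo], [juliett]}, {[golf], [hotel], [india=kilo], [juliett]}} (8 elements).


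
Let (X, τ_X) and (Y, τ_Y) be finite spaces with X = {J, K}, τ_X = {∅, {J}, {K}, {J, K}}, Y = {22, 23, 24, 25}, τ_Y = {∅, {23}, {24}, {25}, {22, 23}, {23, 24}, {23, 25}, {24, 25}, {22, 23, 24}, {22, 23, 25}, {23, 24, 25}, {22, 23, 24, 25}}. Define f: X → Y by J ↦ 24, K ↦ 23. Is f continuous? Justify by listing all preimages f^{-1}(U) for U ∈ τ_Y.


f IS continuous.

Compute f^{-1}(U) for each U ∈ τ_Y:
  U = ∅: f^{-1}(U) = ∅ ∈ τ_X ✓.
  U = {23}: f^{-1}(U) = {K} ∈ τ_X ✓.
  U = {24}: f^{-1}(U) = {J} ∈ τ_X ✓.
  U = {25}: f^{-1}(U) = ∅ ∈ τ_X ✓.
  U = {22, 23}: f^{-1}(U) = {K} ∈ τ_X ✓.
  U = {23, 24}: f^{-1}(U) = {J, K} ∈ τ_X ✓.
  U = {23, 25}: f^{-1}(U) = {K} ∈ τ_X ✓.
  U = {24, 25}: f^{-1}(U) = {J} ∈ τ_X ✓.
  U = {22, 23, 24}: f^{-1}(U) = {J, K} ∈ τ_X ✓.
  U = {22, 23, 25}: f^{-1}(U) = {K} ∈ τ_X ✓.
  U = {23, 24, 25}: f^{-1}(U) = {J, K} ∈ τ_X ✓.
  U = {22, 23, 24, 25}: f^{-1}(U) = {J, K} ∈ τ_X ✓.
Every preimage lies in τ_X, so f IS continuous.


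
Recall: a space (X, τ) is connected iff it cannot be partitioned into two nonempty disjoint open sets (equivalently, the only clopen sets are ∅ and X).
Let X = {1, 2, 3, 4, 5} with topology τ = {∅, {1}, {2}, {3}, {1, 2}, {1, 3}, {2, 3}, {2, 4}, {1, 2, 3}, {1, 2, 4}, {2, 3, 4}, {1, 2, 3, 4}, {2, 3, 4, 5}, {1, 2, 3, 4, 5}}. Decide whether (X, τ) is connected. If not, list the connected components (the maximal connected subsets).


(X, τ) is disconnected; components = [{1}, {2, 3, 4, 5}].

Find clopen sets (U ∈ τ with X ∖ U ∈ τ):
  U = ∅, X ∖ U = {1, 2, 3, 4, 5} — both open, so U is clopen.
  U = {1}, X ∖ U = {2, 3, 4, 5} — both open, so U is clopen.
  U = {2, 3, 4, 5}, X ∖ U = {1} — both open, so U is clopen.
  U = {1, 2, 3, 4, 5}, X ∖ U = ∅ — both open, so U is clopen.
Nontrivial clopen(s) exist: e.g. {2, 3, 4, 5}. So (X, τ) is disconnected.
Compute connected components by grouping points that agree on all clopens:
  component: {1}
  component: {2, 3, 4, 5}


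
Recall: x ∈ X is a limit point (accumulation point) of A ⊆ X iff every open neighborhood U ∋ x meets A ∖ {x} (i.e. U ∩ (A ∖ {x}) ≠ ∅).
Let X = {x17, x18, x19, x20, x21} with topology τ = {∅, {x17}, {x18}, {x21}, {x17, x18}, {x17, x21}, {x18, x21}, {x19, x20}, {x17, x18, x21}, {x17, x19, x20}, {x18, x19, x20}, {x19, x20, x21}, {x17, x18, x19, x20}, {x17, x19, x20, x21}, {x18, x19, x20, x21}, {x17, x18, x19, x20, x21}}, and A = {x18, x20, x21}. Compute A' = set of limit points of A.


A' = {x19}

For each x ∈ X, list the open sets U ∈ τ with x ∈ U, then check whether U ∩ (A ∖ {x}) ≠ ∅ for every such U.
  x = x17: open {x17} ∋ x has {x17} ∩ (A ∖ {x17}) = ∅, so x is NOT a limit point.
  x = x18: open {x18} ∋ x has {x18} ∩ (A ∖ {x18}) = ∅, so x is NOT a limit point.
  x = x19: opens ∋ x are {x19, x20}, {x17, x19, x20}, {x18, x19, x20}, {x19, x20, x21}, {x17, x18, x19, x20}, {x17, x19, x20, x21}, {x18, x19, x20, x21}, {x17, x18, x19, x20, x21}; each meets A ∖ {x19}, so x IS a limit point.
  x = x20: open {x19, x20} ∋ x has {x19, x20} ∩ (A ∖ {x20}) = ∅, so x is NOT a limit point.
  x = x21: open {x21} ∋ x has {x21} ∩ (A ∖ {x21}) = ∅, so x is NOT a limit point.
Collecting: A' = {x19}.


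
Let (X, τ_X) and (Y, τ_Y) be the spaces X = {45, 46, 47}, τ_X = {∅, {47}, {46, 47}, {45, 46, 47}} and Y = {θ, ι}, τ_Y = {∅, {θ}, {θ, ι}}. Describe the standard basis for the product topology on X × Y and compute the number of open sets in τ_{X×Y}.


Basis B = {∅ × ∅, {47} × {θ}, {46, 47} × {θ}, {47} × {θ, ι}, {45, 46, 47} × {θ}, {46, 47} × {θ, ι}, {45, 46, 47} × {θ, ι}}; |τ_{X×Y}| = 10.

Enumerate products U × V with U ∈ τ_X, V ∈ τ_Y (deduplicated):
  ∅ × ∅ = {} (∅)
  {47} × {θ} = {(47,θ)}
  {46, 47} × {θ} = {(46,θ), (47,θ)}
  {47} × {θ, ι} = {(47,θ), (47,ι)}
  {45, 46, 47} × {θ} = {(45,θ), (46,θ), (47,θ)}
  {46, 47} × {θ, ι} = {(46,θ), (46,ι), (47,θ), (47,ι)}
  {45, 46, 47} × {θ, ι} = {(45,θ), (45,ι), (46,θ), (46,ι), (47,θ), (47,ι)}
These 7 distinct sets form the basis B.
Close under arbitrary unions to get τ_{X×Y}; counting gives |τ_{X×Y}| = 10.


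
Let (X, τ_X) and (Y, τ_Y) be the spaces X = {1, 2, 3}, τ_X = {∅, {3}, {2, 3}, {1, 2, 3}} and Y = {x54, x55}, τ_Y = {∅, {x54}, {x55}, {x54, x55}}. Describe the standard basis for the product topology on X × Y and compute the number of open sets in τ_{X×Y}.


Basis B = {∅ × ∅, {3} × {x54}, {3} × {x55}, {2, 3} × {x54}, {2, 3} × {x55}, {3} × {x54, x55}, {1, 2, 3} × {x54}, {1, 2, 3} × {x55}, {2, 3} × {x54, x55}, {1, 2, 3} × {x54, x55}}; |τ_{X×Y}| = 16.

Enumerate products U × V with U ∈ τ_X, V ∈ τ_Y (deduplicated):
  ∅ × ∅ = {} (∅)
  {3} × {x54} = {(3,x54)}
  {3} × {x55} = {(3,x55)}
  {2, 3} × {x54} = {(2,x54), (3,x54)}
  {2, 3} × {x55} = {(2,x55), (3,x55)}
  {3} × {x54, x55} = {(3,x54), (3,x55)}
  {1, 2, 3} × {x54} = {(1,x54), (2,x54), (3,x54)}
  {1, 2, 3} × {x55} = {(1,x55), (2,x55), (3,x55)}
  {2, 3} × {x54, x55} = {(2,x54), (2,x55), (3,x54), (3,x55)}
  {1, 2, 3} × {x54, x55} = {(1,x54), (1,x55), (2,x54), (2,x55), (3,x54), (3,x55)}
These 10 distinct sets form the basis B.
Close under arbitrary unions to get τ_{X×Y}; counting gives |τ_{X×Y}| = 16.
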